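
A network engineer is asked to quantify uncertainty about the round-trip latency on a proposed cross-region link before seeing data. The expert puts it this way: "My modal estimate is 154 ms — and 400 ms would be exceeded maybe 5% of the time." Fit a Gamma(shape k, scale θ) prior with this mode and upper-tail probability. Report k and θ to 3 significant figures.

Gamma(k,θ) with k>1 has mode (k−1)θ, so θ = 154/(k−1).
Need P(X < 400) = 0.95 with θ tied to k this way. Start at k = 2, θ = 154: P(X<400) ≈ 0.732.
Too low — raise k to concentrate. Iterating converges to k ≈ 3.97.
Then θ = 154/(3.97−1) ≈ 51.9.

k ≈ 3.97, θ ≈ 51.9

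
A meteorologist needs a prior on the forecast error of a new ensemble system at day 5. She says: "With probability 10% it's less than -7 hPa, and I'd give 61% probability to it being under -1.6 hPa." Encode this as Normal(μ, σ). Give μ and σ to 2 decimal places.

For Normal(μ,σ), the p-quantile is μ + z_p·σ. Here z_{0.1} = -1.282, z_{0.61} = 0.2793.
So -7 = μ − 1.282σ and -1.6 = μ + 0.2793σ.
Subtracting: σ = (-1.6 − -7)/(0.2793 − (-1.282)) = 3.46.
Then μ = -7 − (-1.282)·3.46 = -2.57.

μ = -2.57, σ = 3.46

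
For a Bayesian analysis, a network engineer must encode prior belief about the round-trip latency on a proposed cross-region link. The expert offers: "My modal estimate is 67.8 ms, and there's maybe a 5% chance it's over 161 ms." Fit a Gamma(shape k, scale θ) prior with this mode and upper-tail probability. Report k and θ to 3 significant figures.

Gamma(k,θ) with k>1 has mode (k−1)θ, so θ = 67.8/(k−1).
Need P(X < 161) = 0.95 with θ tied to k this way. Start at k = 2, θ = 67.8: P(X<161) ≈ 0.686.
Too low — raise k to concentrate. Iterating converges to k ≈ 4.65.
Then θ = 67.8/(4.65−1) ≈ 18.6.

k ≈ 4.65, θ ≈ 18.6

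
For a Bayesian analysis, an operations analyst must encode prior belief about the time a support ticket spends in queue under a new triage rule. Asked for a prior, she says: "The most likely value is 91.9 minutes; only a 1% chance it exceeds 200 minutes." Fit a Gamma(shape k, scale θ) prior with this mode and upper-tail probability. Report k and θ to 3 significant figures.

k ≈ 8.99, θ ≈ 11.5

Gamma(k,θ) with k>1 has mode (k−1)θ, so θ = 91.9/(k−1).
Need P(X < 200) = 0.99 with θ tied to k this way. Start at k = 2, θ = 91.9: P(X<200) ≈ 0.640.
Too low — raise k to concentrate. Iterating converges to k ≈ 8.99.
Then θ = 91.9/(8.99−1) ≈ 11.5.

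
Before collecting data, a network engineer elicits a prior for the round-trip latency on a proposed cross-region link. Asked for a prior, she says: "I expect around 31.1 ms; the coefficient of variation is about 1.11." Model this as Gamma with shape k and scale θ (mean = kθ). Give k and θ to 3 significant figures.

k ≈ 0.812, θ ≈ 38.3

For Gamma(k, scale θ): mean = kθ, variance = kθ², so CV = 1/√k.
CV = 1.11, hence k = 1/CV² = 0.812.
Then θ = mean/k = 31.1/0.812 = 38.3.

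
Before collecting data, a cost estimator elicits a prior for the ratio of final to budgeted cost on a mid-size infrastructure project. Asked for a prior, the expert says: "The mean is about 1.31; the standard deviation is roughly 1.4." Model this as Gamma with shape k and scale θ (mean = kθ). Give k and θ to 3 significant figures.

k ≈ 0.876, θ ≈ 1.5

For Gamma(k, scale θ): mean = kθ, variance = kθ², so CV = 1/√k.
CV = SD/mean = 1.4/1.31 = 1.069, hence k = 1/CV² = 0.876.
Then θ = mean/k = 1.31/0.876 = 1.5.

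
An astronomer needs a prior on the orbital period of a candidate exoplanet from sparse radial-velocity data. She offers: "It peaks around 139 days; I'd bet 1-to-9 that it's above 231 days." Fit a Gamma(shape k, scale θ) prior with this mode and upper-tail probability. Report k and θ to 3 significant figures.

Gamma(k,θ) with k>1 has mode (k−1)θ, so θ = 139/(k−1).
Need P(X < 231) = 0.9 with θ tied to k this way. Start at k = 2, θ = 139: P(X<231) ≈ 0.495.
Too low — raise k to concentrate. Iterating converges to k ≈ 8.32.
Then θ = 139/(8.32−1) ≈ 19.

k ≈ 8.32, θ ≈ 19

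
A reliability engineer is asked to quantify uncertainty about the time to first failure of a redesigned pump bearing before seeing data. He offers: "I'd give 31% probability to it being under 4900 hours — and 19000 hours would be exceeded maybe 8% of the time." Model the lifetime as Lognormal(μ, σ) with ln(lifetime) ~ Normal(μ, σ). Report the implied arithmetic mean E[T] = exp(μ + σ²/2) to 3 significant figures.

E[T] ≈ 9000 hours

If T ~ Lognormal(μ,σ) then ln T ~ Normal(μ,σ), so the p-quantile of ln T is μ + z_p·σ.
ln(4900) = 8.497 and ln(19000) = 9.852; z_{0.31} = -0.4959, z_{0.92} = 1.405.
σ = (9.852 − 8.497)/(1.405 − (-0.4959)) = 0.713.
μ = 8.497 − (-0.4959)·0.713 = 8.850.
E[T] = exp(μ + σ²/2) = exp(8.850 + 0.2541) = 9000 hours.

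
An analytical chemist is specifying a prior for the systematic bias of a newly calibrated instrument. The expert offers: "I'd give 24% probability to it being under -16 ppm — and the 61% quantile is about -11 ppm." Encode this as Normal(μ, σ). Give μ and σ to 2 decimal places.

μ = -12.42, σ = 5.07

The p-quantile of Normal(μ,σ) is μ + z_p·σ, with z_{0.24} = -0.7063 and z_{0.61} = 0.2793.
Eliminate σ: μ = (z₂·x₁ − z₁·x₂)/(z₂ − z₁) = (0.2793·-16 − (-0.7063)·-11)/0.9856 = -12.42.
Then σ = (x₂ − x₁)/(z₂ − z₁) = (-11 − -16)/0.9856 = 5.07.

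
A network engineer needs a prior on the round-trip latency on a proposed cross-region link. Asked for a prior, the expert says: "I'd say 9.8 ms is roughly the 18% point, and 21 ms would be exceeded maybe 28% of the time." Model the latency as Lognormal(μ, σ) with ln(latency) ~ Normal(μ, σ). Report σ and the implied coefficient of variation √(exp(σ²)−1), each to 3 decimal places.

σ ≈ 0.509, CV ≈ 0.543

If T ~ Lognormal(μ,σ) then ln T ~ Normal(μ,σ), so the p-quantile of ln T is μ + z_p·σ.
ln(9.8) = 2.282 and ln(21) = 3.045; z_{0.18} = -0.9154, z_{0.72} = 0.5828.
σ = (3.045 − 2.282)/(0.5828 − (-0.9154)) = 0.509.
μ = 2.282 − (-0.9154)·0.509 = 2.748.
CV = √(exp(σ²)−1) = √(exp(0.2588)−1) = 0.543.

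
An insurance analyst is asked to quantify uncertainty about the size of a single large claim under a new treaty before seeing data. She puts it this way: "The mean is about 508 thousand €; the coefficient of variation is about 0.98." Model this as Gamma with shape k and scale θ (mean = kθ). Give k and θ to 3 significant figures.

For Gamma(k, scale θ): mean = kθ, variance = kθ², so CV = 1/√k.
CV = 0.98, hence k = 1/CV² = 1.04.
Then θ = mean/k = 508/1.04 = 488.

k ≈ 1.04, θ ≈ 488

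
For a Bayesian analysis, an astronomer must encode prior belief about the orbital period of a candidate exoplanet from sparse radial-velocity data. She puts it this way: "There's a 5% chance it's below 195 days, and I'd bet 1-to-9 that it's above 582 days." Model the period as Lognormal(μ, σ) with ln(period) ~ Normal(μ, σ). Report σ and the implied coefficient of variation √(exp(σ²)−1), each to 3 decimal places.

If T ~ Lognormal(μ,σ) then ln T ~ Normal(μ,σ), so the p-quantile of ln T is μ + z_p·σ.
ln(195) = 5.273 and ln(582) = 6.366; z_{0.05} = -1.645, z_{0.9} = 1.282.
σ = (6.366 − 5.273)/(1.282 − (-1.645)) = 0.374.
μ = 5.273 − (-1.645)·0.374 = 5.888.
CV = √(exp(σ²)−1) = √(exp(0.1396)−1) = 0.387.

σ ≈ 0.374, CV ≈ 0.387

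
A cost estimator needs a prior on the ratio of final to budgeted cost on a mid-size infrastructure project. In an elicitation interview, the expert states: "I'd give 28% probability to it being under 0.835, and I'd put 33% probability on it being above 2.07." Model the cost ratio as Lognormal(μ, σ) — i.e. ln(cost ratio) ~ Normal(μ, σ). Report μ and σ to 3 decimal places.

If T ~ Lognormal(μ,σ) then ln T ~ Normal(μ,σ), so the p-quantile of ln T is μ + z_p·σ.
ln(0.835) = -0.1803 and ln(2.07) = 0.7275; z_{0.28} = -0.5828, z_{0.67} = 0.4399.
σ = (0.7275 − -0.1803)/(0.4399 − (-0.5828)) = 0.888.
μ = -0.1803 − (-0.5828)·0.888 = 0.337.

μ ≈ 0.337, σ ≈ 0.888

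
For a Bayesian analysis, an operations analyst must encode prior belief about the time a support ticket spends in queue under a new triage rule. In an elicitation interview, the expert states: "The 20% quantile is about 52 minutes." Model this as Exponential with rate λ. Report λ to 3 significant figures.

P(T < 52.0) = 1 − e^(−λ·52.0) = 0.2, so λ = −ln(1−0.2)/52.0 = −ln(0.8)/52.0 = 0.00429.

λ ≈ 0.00429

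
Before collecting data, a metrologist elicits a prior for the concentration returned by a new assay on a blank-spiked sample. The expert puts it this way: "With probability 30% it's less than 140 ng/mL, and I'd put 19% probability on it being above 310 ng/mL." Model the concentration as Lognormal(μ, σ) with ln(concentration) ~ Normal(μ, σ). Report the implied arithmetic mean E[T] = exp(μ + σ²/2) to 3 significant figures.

If T ~ Lognormal(μ,σ) then ln T ~ Normal(μ,σ), so the p-quantile of ln T is μ + z_p·σ.
ln(140) = 4.942 and ln(310) = 5.737; z_{0.3} = -0.5244, z_{0.81} = 0.8779.
σ = (5.737 − 4.942)/(0.8779 − (-0.5244)) = 0.567.
μ = 4.942 − (-0.5244)·0.567 = 5.239.
E[T] = exp(μ + σ²/2) = exp(5.239 + 0.1607) = 221 ng/mL.

E[T] ≈ 221 ng/mL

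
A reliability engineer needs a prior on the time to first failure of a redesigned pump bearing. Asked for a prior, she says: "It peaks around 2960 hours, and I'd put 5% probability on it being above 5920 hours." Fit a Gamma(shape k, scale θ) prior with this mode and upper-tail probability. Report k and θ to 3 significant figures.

Gamma(k,θ) with k>1 has mode (k−1)θ, so θ = 2960/(k−1).
Need P(X < 5920) = 0.95 with θ tied to k this way. Start at k = 2, θ = 2960: P(X<5920) ≈ 0.594.
Too low — raise k to concentrate. Iterating converges to k ≈ 6.77.
Then θ = 2960/(6.77−1) ≈ 513.

k ≈ 6.77, θ ≈ 513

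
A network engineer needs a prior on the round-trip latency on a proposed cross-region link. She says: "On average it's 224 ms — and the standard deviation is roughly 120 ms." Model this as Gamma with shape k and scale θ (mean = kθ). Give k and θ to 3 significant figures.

k ≈ 3.48, θ ≈ 64.3

For Gamma(k, scale θ): mean = kθ, variance = kθ², so CV = 1/√k.
CV = SD/mean = 120/224 = 0.5357, hence k = 1/CV² = 3.48.
Then θ = mean/k = 224/3.48 = 64.3.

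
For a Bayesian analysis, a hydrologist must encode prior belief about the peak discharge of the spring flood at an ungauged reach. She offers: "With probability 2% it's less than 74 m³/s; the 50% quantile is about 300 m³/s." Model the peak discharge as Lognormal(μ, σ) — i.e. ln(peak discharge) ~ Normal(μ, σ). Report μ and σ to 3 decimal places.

If T ~ Lognormal(μ,σ) then ln T ~ Normal(μ,σ), so the p-quantile of ln T is μ + z_p·σ.
ln(74) = 4.304 and ln(300) = 5.704; z_{0.02} = -2.054, z_{0.5} = 0.
σ = (5.704 − 4.304)/(0 − (-2.054)) = 0.682.
μ = 4.304 − (-2.054)·0.682 = 5.704.

μ ≈ 5.704, σ ≈ 0.682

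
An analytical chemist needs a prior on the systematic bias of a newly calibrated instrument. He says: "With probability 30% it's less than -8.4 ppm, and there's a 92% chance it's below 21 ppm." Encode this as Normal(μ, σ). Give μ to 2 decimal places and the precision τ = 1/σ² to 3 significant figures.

μ = -0.41, τ = 0.00431

The p-quantile of Normal(μ,σ) is μ + z_p·σ, with z_{0.3} = -0.5244 and z_{0.92} = 1.405.
Eliminate σ: μ = (z₂·x₁ − z₁·x₂)/(z₂ − z₁) = (1.405·-8.4 − (-0.5244)·21)/1.929 = -0.41.
Then σ = (x₂ − x₁)/(z₂ − z₁) = (21 − -8.4)/1.929 = 15.24.
Precision τ = 1/σ² = 1/15.24² = 0.00431.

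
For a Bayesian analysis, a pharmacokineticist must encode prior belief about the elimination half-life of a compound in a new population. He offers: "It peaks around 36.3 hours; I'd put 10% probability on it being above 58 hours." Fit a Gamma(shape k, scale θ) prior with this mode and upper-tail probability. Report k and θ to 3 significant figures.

Gamma(k,θ) with k>1 has mode (k−1)θ, so θ = 36.3/(k−1).
Need P(X < 58) = 0.9 with θ tied to k this way. Start at k = 2, θ = 36.3: P(X<58) ≈ 0.474.
Too low — raise k to concentrate. Iterating converges to k ≈ 9.55.
Then θ = 36.3/(9.55−1) ≈ 4.24.

k ≈ 9.55, θ ≈ 4.24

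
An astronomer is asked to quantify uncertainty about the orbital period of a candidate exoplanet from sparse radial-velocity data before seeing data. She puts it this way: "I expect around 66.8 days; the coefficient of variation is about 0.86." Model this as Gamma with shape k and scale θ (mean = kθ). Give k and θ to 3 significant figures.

For Gamma(k, scale θ): mean = kθ, variance = kθ², so CV = 1/√k.
CV = 0.86, hence k = 1/CV² = 1.35.
Then θ = mean/k = 66.8/1.35 = 49.4.

k ≈ 1.35, θ ≈ 49.4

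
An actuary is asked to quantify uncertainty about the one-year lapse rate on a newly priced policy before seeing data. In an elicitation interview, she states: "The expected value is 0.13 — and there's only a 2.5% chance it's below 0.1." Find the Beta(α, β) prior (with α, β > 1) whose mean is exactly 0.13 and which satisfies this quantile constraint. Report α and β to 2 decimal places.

With mean 0.13 fixed, write α = 0.13s, β = 0.87s where s = α+β.
Need P(θ < 0.1) = 0.025 under Beta(0.13s, 0.87s). Normal approximation: (q−m)/√(m(1−m)/s) ≈ z_{0.025} = -1.96, so s ≈ 0.13·0.87·(-1.96)²/(0.1−0.13)² = 482.7.
At s = 482.7: P(θ<0.1) ≈ 0.019. Adjusting to match 0.025 gives s ≈ 432.26.
So α = 0.13·432.26 ≈ 56.19, β = 0.87·432.26 ≈ 376.07.

α ≈ 56.19, β ≈ 376.07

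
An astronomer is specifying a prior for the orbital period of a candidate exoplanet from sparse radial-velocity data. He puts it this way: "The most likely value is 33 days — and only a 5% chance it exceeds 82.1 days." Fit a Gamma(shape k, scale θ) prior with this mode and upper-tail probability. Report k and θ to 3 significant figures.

k ≈ 4.27, θ ≈ 10.1

Gamma(k,θ) with k>1 has mode (k−1)θ, so θ = 33/(k−1).
Need P(X < 82.1) = 0.95 with θ tied to k this way. Start at k = 2, θ = 33: P(X<82.1) ≈ 0.710.
Too low — raise k to concentrate. Iterating converges to k ≈ 4.27.
Then θ = 33/(4.27−1) ≈ 10.1.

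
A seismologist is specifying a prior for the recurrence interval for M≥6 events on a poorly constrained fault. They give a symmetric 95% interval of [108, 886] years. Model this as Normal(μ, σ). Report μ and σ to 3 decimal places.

A symmetric 95% interval runs μ ± z·σ with z = 1.96.
Half-width = 389, so σ = 389/1.96 = 198.473.
μ is the interval midpoint, 497.000.

μ = 497.000, σ = 198.473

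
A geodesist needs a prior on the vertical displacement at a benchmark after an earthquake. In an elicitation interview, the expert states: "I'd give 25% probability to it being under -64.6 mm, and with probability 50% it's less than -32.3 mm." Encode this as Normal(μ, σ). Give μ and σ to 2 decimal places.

The p-quantile of Normal(μ,σ) is μ + z_p·σ, with z_{0.25} = -0.6745 and z_{0.5} = 0.
Eliminate σ: μ = (z₂·x₁ − z₁·x₂)/(z₂ − z₁) = (0·-64.6 − (-0.6745)·-32.3)/0.6745 = -32.30.
Then σ = (x₂ − x₁)/(z₂ − z₁) = (-32.3 − -64.6)/0.6745 = 47.89.

μ = -32.30, σ = 47.89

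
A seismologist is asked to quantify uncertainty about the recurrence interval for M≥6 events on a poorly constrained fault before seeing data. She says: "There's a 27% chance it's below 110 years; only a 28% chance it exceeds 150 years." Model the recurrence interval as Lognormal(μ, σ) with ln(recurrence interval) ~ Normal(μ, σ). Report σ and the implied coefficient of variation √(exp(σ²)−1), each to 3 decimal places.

If T ~ Lognormal(μ,σ) then ln T ~ Normal(μ,σ), so the p-quantile of ln T is μ + z_p·σ.
ln(110) = 4.7 and ln(150) = 5.011; z_{0.27} = -0.6128, z_{0.72} = 0.5828.
σ = (5.011 − 4.7)/(0.5828 − (-0.6128)) = 0.259.
μ = 4.7 − (-0.6128)·0.259 = 4.859.
CV = √(exp(σ²)−1) = √(exp(0.0673)−1) = 0.264.

σ ≈ 0.259, CV ≈ 0.264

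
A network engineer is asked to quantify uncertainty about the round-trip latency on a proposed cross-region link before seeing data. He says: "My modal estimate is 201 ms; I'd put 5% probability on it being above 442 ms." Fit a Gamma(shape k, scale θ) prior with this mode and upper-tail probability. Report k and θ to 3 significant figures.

Gamma(k,θ) with k>1 has mode (k−1)θ, so θ = 201/(k−1).
Need P(X < 442) = 0.95 with θ tied to k this way. Start at k = 2, θ = 201: P(X<442) ≈ 0.645.
Too low — raise k to concentrate. Iterating converges to k ≈ 5.43.
Then θ = 201/(5.43−1) ≈ 45.4.

k ≈ 5.43, θ ≈ 45.4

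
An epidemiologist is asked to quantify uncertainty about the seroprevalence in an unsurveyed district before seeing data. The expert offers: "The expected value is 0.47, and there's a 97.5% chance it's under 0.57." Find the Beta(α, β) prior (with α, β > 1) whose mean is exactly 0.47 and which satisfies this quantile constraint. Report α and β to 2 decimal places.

With mean 0.47 fixed, write α = 0.47s, β = 0.53s where s = α+β.
Need P(θ < 0.57) = 0.975 under Beta(0.47s, 0.53s). Normal approximation: (q−m)/√(m(1−m)/s) ≈ z_{0.975} = 1.96, so s ≈ 0.47·0.53·(1.96)²/(0.57−0.47)² = 95.7.
At s = 95.7: P(θ<0.57) ≈ 0.975. Adjusting to match 0.975 gives s ≈ 95.40.
So α = 0.47·95.40 ≈ 44.84, β = 0.53·95.40 ≈ 50.56.

α ≈ 44.84, β ≈ 50.56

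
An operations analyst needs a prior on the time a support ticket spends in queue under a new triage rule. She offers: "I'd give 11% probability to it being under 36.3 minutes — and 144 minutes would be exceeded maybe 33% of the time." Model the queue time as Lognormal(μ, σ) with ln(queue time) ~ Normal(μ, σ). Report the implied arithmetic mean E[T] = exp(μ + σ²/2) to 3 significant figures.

If T ~ Lognormal(μ,σ) then ln T ~ Normal(μ,σ), so the p-quantile of ln T is μ + z_p·σ.
ln(36.3) = 3.592 and ln(144) = 4.97; z_{0.11} = -1.227, z_{0.67} = 0.4399.
σ = (4.97 − 3.592)/(0.4399 − (-1.227)) = 0.827.
μ = 3.592 − (-1.227)·0.827 = 4.606.
E[T] = exp(μ + σ²/2) = exp(4.606 + 0.3419) = 141 minutes.

E[T] ≈ 141 minutes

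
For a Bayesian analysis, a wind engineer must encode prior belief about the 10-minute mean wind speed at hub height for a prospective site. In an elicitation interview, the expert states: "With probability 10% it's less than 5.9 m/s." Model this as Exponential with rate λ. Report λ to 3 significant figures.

P(T < 5.9) = 1 − e^(−λ·5.9) = 0.1, so λ = −ln(1−0.1)/5.9 = −ln(0.9)/5.9 = 0.0179.

λ ≈ 0.0179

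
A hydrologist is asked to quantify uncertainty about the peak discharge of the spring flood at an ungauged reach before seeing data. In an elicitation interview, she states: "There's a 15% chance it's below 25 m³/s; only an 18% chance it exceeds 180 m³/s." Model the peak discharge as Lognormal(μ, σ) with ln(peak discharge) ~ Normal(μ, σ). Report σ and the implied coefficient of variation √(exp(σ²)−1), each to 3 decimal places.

σ ≈ 1.011, CV ≈ 1.335

If T ~ Lognormal(μ,σ) then ln T ~ Normal(μ,σ), so the p-quantile of ln T is μ + z_p·σ.
ln(25) = 3.219 and ln(180) = 5.193; z_{0.15} = -1.036, z_{0.82} = 0.9154.
σ = (5.193 − 3.219)/(0.9154 − (-1.036)) = 1.011.
μ = 3.219 − (-1.036)·1.011 = 4.267.
CV = √(exp(σ²)−1) = √(exp(1.0230)−1) = 1.335.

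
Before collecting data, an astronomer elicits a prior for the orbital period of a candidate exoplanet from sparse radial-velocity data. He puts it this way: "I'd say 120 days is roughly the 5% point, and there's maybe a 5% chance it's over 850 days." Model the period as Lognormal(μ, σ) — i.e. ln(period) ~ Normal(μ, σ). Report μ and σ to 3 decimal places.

If T ~ Lognormal(μ,σ) then ln T ~ Normal(μ,σ), so the p-quantile of ln T is μ + z_p·σ.
ln(120) = 4.787 and ln(850) = 6.745; z_{0.05} = -1.645, z_{0.95} = 1.645.
σ = (6.745 − 4.787)/(1.645 − (-1.645)) = 0.595.
μ = 4.787 − (-1.645)·0.595 = 5.766.

μ ≈ 5.766, σ ≈ 0.595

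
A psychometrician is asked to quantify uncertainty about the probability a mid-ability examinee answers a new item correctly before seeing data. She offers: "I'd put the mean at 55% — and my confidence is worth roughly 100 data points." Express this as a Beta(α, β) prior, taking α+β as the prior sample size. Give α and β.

Under the effective-sample-size interpretation, Beta(α, β) has prior mean α/(α+β) and prior sample size α+β.
So α+β = 100 and α/(α+β) = 0.55, giving α = 0.55·100 = 55 and β = 100 − 55 = 45.

α = 55, β = 45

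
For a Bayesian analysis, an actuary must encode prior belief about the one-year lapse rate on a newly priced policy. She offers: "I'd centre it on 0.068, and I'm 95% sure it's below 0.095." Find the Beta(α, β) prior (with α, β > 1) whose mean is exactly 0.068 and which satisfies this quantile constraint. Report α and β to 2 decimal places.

α ≈ 18.17, β ≈ 248.97

With mean 0.068 fixed, write α = 0.068s, β = 0.932s where s = α+β.
Need P(θ < 0.095) = 0.95 under Beta(0.068s, 0.932s). Normal approximation: (q−m)/√(m(1−m)/s) ≈ z_{0.95} = 1.64, so s ≈ 0.068·0.932·(1.64)²/(0.095−0.068)² = 235.2.
At s = 235.2: P(θ<0.095) ≈ 0.940. Adjusting to match 0.95 gives s ≈ 267.14.
So α = 0.068·267.14 ≈ 18.17, β = 0.932·267.14 ≈ 248.97.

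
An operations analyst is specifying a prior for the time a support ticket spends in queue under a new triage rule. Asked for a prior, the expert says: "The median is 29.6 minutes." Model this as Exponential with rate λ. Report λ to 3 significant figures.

Exponential median = ln 2 / λ, so λ = ln 2 / 29.6 = 0.0234.

λ ≈ 0.0234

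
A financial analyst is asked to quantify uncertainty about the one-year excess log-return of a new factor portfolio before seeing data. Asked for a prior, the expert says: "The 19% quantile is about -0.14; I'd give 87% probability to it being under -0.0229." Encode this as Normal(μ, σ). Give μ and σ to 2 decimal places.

μ = -0.09, σ = 0.06

For Normal(μ,σ), the p-quantile is μ + z_p·σ. Here z_{0.19} = -0.8779, z_{0.87} = 1.126.
So -0.14 = μ − 0.8779σ and -0.0229 = μ + 1.126σ.
Subtracting: σ = (-0.0229 − -0.14)/(1.126 − (-0.8779)) = 0.06.
Then μ = -0.14 − (-0.8779)·0.06 = -0.09.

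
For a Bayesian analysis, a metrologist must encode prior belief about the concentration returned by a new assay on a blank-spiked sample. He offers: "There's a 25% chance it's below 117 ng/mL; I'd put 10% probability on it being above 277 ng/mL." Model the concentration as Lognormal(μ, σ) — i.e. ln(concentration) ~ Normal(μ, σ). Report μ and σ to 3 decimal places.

If T ~ Lognormal(μ,σ) then ln T ~ Normal(μ,σ), so the p-quantile of ln T is μ + z_p·σ.
ln(117) = 4.762 and ln(277) = 5.624; z_{0.25} = -0.6745, z_{0.9} = 1.282.
σ = (5.624 − 4.762)/(1.282 − (-0.6745)) = 0.441.
μ = 4.762 − (-0.6745)·0.441 = 5.059.

μ ≈ 5.059, σ ≈ 0.441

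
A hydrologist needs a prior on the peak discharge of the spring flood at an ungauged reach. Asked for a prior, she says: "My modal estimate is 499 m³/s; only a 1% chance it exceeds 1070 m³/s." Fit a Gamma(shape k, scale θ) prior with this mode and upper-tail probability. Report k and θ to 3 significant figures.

Gamma(k,θ) with k>1 has mode (k−1)θ, so θ = 499/(k−1).
Need P(X < 1070) = 0.99 with θ tied to k this way. Start at k = 2, θ = 499: P(X<1070) ≈ 0.632.
Too low — raise k to concentrate. Iterating converges to k ≈ 9.33.
Then θ = 499/(9.33−1) ≈ 59.9.

k ≈ 9.33, θ ≈ 59.9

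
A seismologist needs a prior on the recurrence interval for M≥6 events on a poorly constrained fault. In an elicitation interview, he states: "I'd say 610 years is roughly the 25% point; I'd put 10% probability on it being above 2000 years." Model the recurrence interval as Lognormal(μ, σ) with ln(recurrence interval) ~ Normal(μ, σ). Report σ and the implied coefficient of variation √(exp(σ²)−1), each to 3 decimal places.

σ ≈ 0.607, CV ≈ 0.668

If T ~ Lognormal(μ,σ) then ln T ~ Normal(μ,σ), so the p-quantile of ln T is μ + z_p·σ.
ln(610) = 6.413 and ln(2000) = 7.601; z_{0.25} = -0.6745, z_{0.9} = 1.282.
σ = (7.601 − 6.413)/(1.282 − (-0.6745)) = 0.607.
μ = 6.413 − (-0.6745)·0.607 = 6.823.
CV = √(exp(σ²)−1) = √(exp(0.3685)−1) = 0.668.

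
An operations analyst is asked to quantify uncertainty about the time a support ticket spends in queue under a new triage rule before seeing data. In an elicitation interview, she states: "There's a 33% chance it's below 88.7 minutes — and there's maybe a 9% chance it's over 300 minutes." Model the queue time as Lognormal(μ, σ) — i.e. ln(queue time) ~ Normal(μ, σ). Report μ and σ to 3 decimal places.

μ ≈ 4.786, σ ≈ 0.684

If T ~ Lognormal(μ,σ) then ln T ~ Normal(μ,σ), so the p-quantile of ln T is μ + z_p·σ.
ln(88.7) = 4.485 and ln(300) = 5.704; z_{0.33} = -0.4399, z_{0.91} = 1.341.
σ = (5.704 − 4.485)/(1.341 − (-0.4399)) = 0.684.
μ = 4.485 − (-0.4399)·0.684 = 4.786.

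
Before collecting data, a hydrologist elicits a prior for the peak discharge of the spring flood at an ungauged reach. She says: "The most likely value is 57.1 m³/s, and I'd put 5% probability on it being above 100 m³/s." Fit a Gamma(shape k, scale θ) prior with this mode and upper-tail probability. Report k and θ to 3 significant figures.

Gamma(k,θ) with k>1 has mode (k−1)θ, so θ = 57.1/(k−1).
Need P(X < 100) = 0.95 with θ tied to k this way. Start at k = 2, θ = 57.1: P(X<100) ≈ 0.523.
Too low — raise k to concentrate. Iterating converges to k ≈ 9.88.
Then θ = 57.1/(9.88−1) ≈ 6.43.

k ≈ 9.88, θ ≈ 6.43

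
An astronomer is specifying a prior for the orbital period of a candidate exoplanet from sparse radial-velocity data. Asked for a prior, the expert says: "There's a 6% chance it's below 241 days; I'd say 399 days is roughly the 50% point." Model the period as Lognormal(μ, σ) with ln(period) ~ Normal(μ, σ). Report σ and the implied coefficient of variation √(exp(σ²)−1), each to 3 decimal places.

σ ≈ 0.324, CV ≈ 0.333

If T ~ Lognormal(μ,σ) then ln T ~ Normal(μ,σ), so the p-quantile of ln T is μ + z_p·σ.
ln(241) = 5.485 and ln(399) = 5.989; z_{0.06} = -1.555, z_{0.5} = 0.
σ = (5.989 − 5.485)/(0 − (-1.555)) = 0.324.
μ = 5.485 − (-1.555)·0.324 = 5.989.
CV = √(exp(σ²)−1) = √(exp(0.1052)−1) = 0.333.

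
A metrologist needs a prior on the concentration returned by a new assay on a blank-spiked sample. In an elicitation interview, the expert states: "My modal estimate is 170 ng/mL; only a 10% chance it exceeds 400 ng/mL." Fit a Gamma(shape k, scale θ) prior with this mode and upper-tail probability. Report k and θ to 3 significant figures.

Gamma(k,θ) with k>1 has mode (k−1)θ, so θ = 170/(k−1).
Need P(X < 400) = 0.9 with θ tied to k this way. Start at k = 2, θ = 170: P(X<400) ≈ 0.681.
Too low — raise k to concentrate. Iterating converges to k ≈ 3.63.
Then θ = 170/(3.63−1) ≈ 64.7.

k ≈ 3.63, θ ≈ 64.7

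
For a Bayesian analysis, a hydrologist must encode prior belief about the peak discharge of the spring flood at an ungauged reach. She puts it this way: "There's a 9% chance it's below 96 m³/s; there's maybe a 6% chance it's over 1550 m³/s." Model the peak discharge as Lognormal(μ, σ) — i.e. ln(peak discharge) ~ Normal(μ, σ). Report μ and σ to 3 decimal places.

If T ~ Lognormal(μ,σ) then ln T ~ Normal(μ,σ), so the p-quantile of ln T is μ + z_p·σ.
ln(96) = 4.564 and ln(1550) = 7.346; z_{0.09} = -1.341, z_{0.94} = 1.555.
σ = (7.346 − 4.564)/(1.555 − (-1.341)) = 0.961.
μ = 4.564 − (-1.341)·0.961 = 5.852.

μ ≈ 5.852, σ ≈ 0.961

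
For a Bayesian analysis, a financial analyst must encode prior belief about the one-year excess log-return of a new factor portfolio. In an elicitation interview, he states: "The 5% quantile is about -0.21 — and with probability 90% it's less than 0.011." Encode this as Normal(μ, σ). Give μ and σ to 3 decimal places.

μ = -0.086, σ = 0.076

For Normal(μ,σ), the p-quantile is μ + z_p·σ. Here z_{0.05} = -1.645, z_{0.9} = 1.282.
So -0.21 = μ − 1.645σ and 0.011 = μ + 1.282σ.
Subtracting: σ = (0.011 − -0.21)/(1.282 − (-1.645)) = 0.076.
Then μ = -0.21 − (-1.645)·0.076 = -0.086.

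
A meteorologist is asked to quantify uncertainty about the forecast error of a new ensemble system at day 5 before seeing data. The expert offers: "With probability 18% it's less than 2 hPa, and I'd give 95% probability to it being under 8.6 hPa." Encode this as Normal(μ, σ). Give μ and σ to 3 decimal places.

μ = 4.360, σ = 2.578

The p-quantile of Normal(μ,σ) is μ + z_p·σ, with z_{0.18} = -0.9154 and z_{0.95} = 1.645.
Eliminate σ: μ = (z₂·x₁ − z₁·x₂)/(z₂ − z₁) = (1.645·2 − (-0.9154)·8.6)/2.56 = 4.360.
Then σ = (x₂ − x₁)/(z₂ − z₁) = (8.6 − 2)/2.56 = 2.578.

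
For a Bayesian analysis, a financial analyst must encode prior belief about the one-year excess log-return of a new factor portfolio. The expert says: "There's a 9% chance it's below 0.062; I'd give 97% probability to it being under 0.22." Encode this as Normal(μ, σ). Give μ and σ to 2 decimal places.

μ = 0.13, σ = 0.05

The p-quantile of Normal(μ,σ) is μ + z_p·σ, with z_{0.09} = -1.341 and z_{0.97} = 1.881.
Eliminate σ: μ = (z₂·x₁ − z₁·x₂)/(z₂ − z₁) = (1.881·0.062 − (-1.341)·0.22)/3.222 = 0.13.
Then σ = (x₂ − x₁)/(z₂ − z₁) = (0.22 − 0.062)/3.222 = 0.05.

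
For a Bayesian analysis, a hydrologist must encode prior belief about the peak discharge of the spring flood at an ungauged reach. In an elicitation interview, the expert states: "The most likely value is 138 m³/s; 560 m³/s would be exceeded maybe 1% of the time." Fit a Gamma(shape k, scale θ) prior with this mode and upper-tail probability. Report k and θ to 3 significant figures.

Gamma(k,θ) with k>1 has mode (k−1)θ, so θ = 138/(k−1).
Need P(X < 560) = 0.99 with θ tied to k this way. Start at k = 2, θ = 138: P(X<560) ≈ 0.913.
Too low — raise k to concentrate. Iterating converges to k ≈ 3.12.
Then θ = 138/(3.12−1) ≈ 65.

k ≈ 3.12, θ ≈ 65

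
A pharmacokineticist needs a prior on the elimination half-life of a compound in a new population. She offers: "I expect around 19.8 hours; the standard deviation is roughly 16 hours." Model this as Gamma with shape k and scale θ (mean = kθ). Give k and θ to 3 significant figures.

For Gamma(k, scale θ): mean = kθ, variance = kθ², so CV = 1/√k.
CV = SD/mean = 16/19.8 = 0.8081, hence k = 1/CV² = 1.53.
Then θ = mean/k = 19.8/1.53 = 12.9.

k ≈ 1.53, θ ≈ 12.9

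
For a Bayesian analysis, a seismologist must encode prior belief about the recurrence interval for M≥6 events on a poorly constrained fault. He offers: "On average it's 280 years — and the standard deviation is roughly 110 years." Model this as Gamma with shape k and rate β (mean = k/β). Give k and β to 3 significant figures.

For Gamma(k, rate β): mean = k/β, variance = k/β², so CV = 1/√k.
CV = SD/mean = 110/280 = 0.3929, hence k = 1/CV² = 6.48.
Then β = k/mean = 6.48/280 = 0.0231.

k ≈ 6.48, β ≈ 0.0231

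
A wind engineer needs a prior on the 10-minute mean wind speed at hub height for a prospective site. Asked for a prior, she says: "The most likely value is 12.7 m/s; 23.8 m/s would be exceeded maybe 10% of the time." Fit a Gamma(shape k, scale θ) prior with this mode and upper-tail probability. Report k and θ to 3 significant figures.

k ≈ 5.84, θ ≈ 2.62

Gamma(k,θ) with k>1 has mode (k−1)θ, so θ = 12.7/(k−1).
Need P(X < 23.8) = 0.9 with θ tied to k this way. Start at k = 2, θ = 12.7: P(X<23.8) ≈ 0.559.
Too low — raise k to concentrate. Iterating converges to k ≈ 5.84.
Then θ = 12.7/(5.84−1) ≈ 2.62.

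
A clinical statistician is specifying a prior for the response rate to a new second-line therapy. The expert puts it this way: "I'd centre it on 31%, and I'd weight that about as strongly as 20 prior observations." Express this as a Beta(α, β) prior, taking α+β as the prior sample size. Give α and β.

Under the effective-sample-size interpretation, Beta(α, β) has prior mean α/(α+β) and prior sample size α+β.
So α+β = 20 and α/(α+β) = 0.31, giving α = 0.31·20 = 6.2 and β = 20 − 6.2 = 13.8.

α = 6.2, β = 13.8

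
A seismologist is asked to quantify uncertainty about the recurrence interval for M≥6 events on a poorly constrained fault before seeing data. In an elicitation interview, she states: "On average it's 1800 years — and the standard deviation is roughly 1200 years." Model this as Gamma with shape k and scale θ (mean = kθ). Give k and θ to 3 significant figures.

For Gamma(k, scale θ): mean = kθ, variance = kθ², so CV = 1/√k.
CV = SD/mean = 1200/1800 = 0.6667, hence k = 1/CV² = 2.25.
Then θ = mean/k = 1800/2.25 = 800.

k ≈ 2.25, θ ≈ 800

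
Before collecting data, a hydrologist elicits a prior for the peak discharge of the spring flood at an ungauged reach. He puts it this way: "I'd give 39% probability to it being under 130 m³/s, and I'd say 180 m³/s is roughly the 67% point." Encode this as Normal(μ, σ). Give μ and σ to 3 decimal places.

μ = 149.418, σ = 69.519

For Normal(μ,σ), the p-quantile is μ + z_p·σ. Here z_{0.39} = -0.2793, z_{0.67} = 0.4399.
So 130 = μ − 0.2793σ and 180 = μ + 0.4399σ.
Subtracting: σ = (180 − 130)/(0.4399 − (-0.2793)) = 69.519.
Then μ = 130 − (-0.2793)·69.519 = 149.418.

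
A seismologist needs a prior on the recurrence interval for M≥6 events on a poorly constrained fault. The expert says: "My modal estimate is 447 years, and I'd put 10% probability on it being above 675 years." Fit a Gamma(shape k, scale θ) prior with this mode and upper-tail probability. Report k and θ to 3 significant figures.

Gamma(k,θ) with k>1 has mode (k−1)θ, so θ = 447/(k−1).
Need P(X < 675) = 0.9 with θ tied to k this way. Start at k = 2, θ = 447: P(X<675) ≈ 0.446.
Too low — raise k to concentrate. Iterating converges to k ≈ 12.
Then θ = 447/(12−1) ≈ 40.8.

k ≈ 12, θ ≈ 40.8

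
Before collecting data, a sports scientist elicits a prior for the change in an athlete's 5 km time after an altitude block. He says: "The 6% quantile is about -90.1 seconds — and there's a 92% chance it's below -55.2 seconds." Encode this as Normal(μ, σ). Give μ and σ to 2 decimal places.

μ = -71.77, σ = 11.79

For Normal(μ,σ), the p-quantile is μ + z_p·σ. Here z_{0.06} = -1.555, z_{0.92} = 1.405.
So -90.1 = μ − 1.555σ and -55.2 = μ + 1.405σ.
Subtracting: σ = (-55.2 − -90.1)/(1.405 − (-1.555)) = 11.79.
Then μ = -90.1 − (-1.555)·11.79 = -71.77.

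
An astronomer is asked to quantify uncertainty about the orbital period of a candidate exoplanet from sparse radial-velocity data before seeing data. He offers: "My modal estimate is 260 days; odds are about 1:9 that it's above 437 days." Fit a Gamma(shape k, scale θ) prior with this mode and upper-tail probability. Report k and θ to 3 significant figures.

k ≈ 8.01, θ ≈ 37.1

Gamma(k,θ) with k>1 has mode (k−1)θ, so θ = 260/(k−1).
Need P(X < 437) = 0.9 with θ tied to k this way. Start at k = 2, θ = 260: P(X<437) ≈ 0.501.
Too low — raise k to concentrate. Iterating converges to k ≈ 8.01.
Then θ = 260/(8.01−1) ≈ 37.1.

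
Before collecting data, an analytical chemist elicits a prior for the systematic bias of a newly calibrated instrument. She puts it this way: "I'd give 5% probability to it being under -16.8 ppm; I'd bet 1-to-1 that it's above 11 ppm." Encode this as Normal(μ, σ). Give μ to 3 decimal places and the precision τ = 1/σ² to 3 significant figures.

For Normal(μ,σ), the p-quantile is μ + z_p·σ. Here z_{0.05} = -1.645, z_{0.5} = 0.
So -16.8 = μ − 1.645σ and 11 = μ + 0σ.
Subtracting: σ = (11 − -16.8)/(0 − (-1.645)) = 16.901.
Then μ = -16.8 − (-1.645)·16.901 = 11.000.
Precision τ = 1/σ² = 1/16.9² = 0.0035.

μ = 11.000, τ = 0.0035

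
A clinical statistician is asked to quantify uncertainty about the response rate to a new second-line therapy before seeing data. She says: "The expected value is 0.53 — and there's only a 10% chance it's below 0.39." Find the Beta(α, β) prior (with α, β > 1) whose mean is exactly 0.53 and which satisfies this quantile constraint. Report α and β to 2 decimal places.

With mean 0.53 fixed, write α = 0.53s, β = 0.47s where s = α+β.
Need P(θ < 0.39) = 0.1 under Beta(0.53s, 0.47s). Normal approximation: (q−m)/√(m(1−m)/s) ≈ z_{0.1} = -1.28, so s ≈ 0.53·0.47·(-1.28)²/(0.39−0.53)² = 20.9.
At s = 20.9: P(θ<0.39) ≈ 0.099. Adjusting to match 0.1 gives s ≈ 20.73.
So α = 0.53·20.73 ≈ 10.98, β = 0.47·20.73 ≈ 9.74.

α ≈ 10.98, β ≈ 9.74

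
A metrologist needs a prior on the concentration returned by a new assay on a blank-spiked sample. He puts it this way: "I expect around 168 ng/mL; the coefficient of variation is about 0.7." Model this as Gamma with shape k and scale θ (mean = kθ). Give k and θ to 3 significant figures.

For Gamma(k, scale θ): mean = kθ, variance = kθ², so CV = 1/√k.
CV = 0.7, hence k = 1/CV² = 2.04.
Then θ = mean/k = 168/2.04 = 82.3.

k ≈ 2.04, θ ≈ 82.3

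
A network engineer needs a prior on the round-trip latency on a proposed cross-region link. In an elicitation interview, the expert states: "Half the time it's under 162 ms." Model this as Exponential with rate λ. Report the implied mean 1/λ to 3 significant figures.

mean ≈ 234 ms

Exponential median = ln 2 / λ, so λ = ln 2 / 162.0 = 0.00428.
Mean = 1/λ = 234 ms.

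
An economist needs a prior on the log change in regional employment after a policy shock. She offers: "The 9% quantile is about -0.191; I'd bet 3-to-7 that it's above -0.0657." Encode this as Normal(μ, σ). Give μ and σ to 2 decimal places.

μ = -0.10, σ = 0.07

For Normal(μ,σ), the p-quantile is μ + z_p·σ. Here z_{0.09} = -1.341, z_{0.7} = 0.5244.
So -0.191 = μ − 1.341σ and -0.0657 = μ + 0.5244σ.
Subtracting: σ = (-0.0657 − -0.191)/(0.5244 − (-1.341)) = 0.07.
Then μ = -0.191 − (-1.341)·0.07 = -0.10.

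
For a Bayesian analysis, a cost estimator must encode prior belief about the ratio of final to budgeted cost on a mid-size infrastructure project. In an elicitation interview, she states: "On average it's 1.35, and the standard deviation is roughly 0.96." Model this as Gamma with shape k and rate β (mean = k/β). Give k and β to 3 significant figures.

For Gamma(k, rate β): mean = k/β, variance = k/β², so CV = 1/√k.
CV = SD/mean = 0.96/1.35 = 0.7111, hence k = 1/CV² = 1.98.
Then β = k/mean = 1.98/1.35 = 1.46.

k ≈ 1.98, β ≈ 1.46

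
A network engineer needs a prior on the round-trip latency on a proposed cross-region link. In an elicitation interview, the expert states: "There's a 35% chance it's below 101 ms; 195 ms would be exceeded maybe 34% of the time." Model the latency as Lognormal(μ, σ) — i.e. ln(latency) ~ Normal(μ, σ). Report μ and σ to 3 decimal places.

If T ~ Lognormal(μ,σ) then ln T ~ Normal(μ,σ), so the p-quantile of ln T is μ + z_p·σ.
ln(101) = 4.615 and ln(195) = 5.273; z_{0.35} = -0.3853, z_{0.66} = 0.4125.
σ = (5.273 − 4.615)/(0.4125 − (-0.3853)) = 0.825.
μ = 4.615 − (-0.3853)·0.825 = 4.933.

μ ≈ 4.933, σ ≈ 0.825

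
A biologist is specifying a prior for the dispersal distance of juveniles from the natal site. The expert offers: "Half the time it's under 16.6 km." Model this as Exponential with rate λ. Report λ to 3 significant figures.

λ ≈ 0.0418

Exponential median = ln 2 / λ, so λ = ln 2 / 16.6 = 0.0418.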